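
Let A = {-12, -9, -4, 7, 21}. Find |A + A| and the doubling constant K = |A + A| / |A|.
K = |A + A| / |A| = 15/5 = 3

Enumerate A + A = {a + b : a, b ∈ A}. With |A| = 5, there are |A|^2 = 25 ordered sum pairs; collecting distinct values, A + A = {-24, -21, -18, -16, -13, -8, -5, -2, 3, 9, 12, 14, 17, 28, 42}, so |A + A| = 15. Thus K = 15/5 = 3. For comparison, the minimum possible |A + A| over all 5-element sets is 2·5 − 1 = 9 (so min K = 9/5), attained only by arithmetic progressions.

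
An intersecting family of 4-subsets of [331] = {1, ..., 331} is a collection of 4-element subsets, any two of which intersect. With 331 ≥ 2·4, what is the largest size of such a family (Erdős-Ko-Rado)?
max |F| = C(330, 3) = 5935160

The Erdős-Ko-Rado theorem states: for n ≥ 2k, an intersecting family of k-subsets of an n-element set has size at most C(n − 1, k − 1), with equality for 'star' families {A ⊆ [n] : |A| = k, i ∈ A} (fix an element i). For n = 331, k = 4: C(330, 3) = 5935160.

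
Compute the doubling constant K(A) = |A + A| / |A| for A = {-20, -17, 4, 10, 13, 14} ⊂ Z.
K = |A + A| / |A| = 20/6 = 10/3

Enumerate A + A = {a + b : a, b ∈ A}. With |A| = 6, there are |A|^2 = 36 ordered sum pairs; collecting distinct values, A + A = {-40, -37, -34, -16, -13, -10, -7, -6, -4, -3, 8, 14, 17, 18, 20, 23, 24, 26, 27, 28}, so |A + A| = 20. Thus K = 20/6 = 10/3. For comparison, the minimum possible |A + A| over all 6-element sets is 2·6 − 1 = 11 (so min K = 11/6), attained only by arithmetic progressions.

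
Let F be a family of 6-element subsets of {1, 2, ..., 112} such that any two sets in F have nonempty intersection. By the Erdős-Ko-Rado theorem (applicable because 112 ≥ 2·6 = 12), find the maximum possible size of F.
max |F| = C(111, 5) = 128164707

Erdős-Ko-Rado (1961): when n ≥ 2k, max |F| = C(n−1, k−1). The bound is attained by the star {A : i ∈ A} for any fixed i ∈ [n]. Here C(112−1, 6−1) = C(111, 5) = 128164707.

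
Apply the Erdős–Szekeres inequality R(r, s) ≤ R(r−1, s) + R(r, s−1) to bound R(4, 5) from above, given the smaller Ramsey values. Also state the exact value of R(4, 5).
R(4, 5) ≤ R(3, 5) + R(4, 4) = 14 + 18 = 32; exact value R(4, 5) = 25.

The Erdős–Szekeres recurrence R(r, s) ≤ R(r−1, s) + R(r, s−1) applied to (r, s) = (4, 5) gives
  R(4, 5) ≤ R(3, 5) + R(4, 4) = 14 + 18 = 32.
(Recall R(2, k) = k and R is symmetric.) The recurrence is not tight here (it gives 32, but the exact value is R(4, 5) = 25); the tight upper bound requires a sharper argument than the simple recurrence, combined with a lower-bound construction on K_{24}.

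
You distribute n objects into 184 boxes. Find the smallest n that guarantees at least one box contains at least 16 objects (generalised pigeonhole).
n = (16 − 1)·184 + 1 = 2761

By the generalised pigeonhole principle, to guarantee some box contains ≥ r objects we need more than (r − 1) · k objects total. Threshold: n = (r − 1) · k + 1. With r = 16 and k = 184: n = 15 · 184 + 1 = 2760 + 1 = 2761. For n = 2760 = 15 · 184, we can put exactly 15 objects in every box, avoiding 16 in any single one — so 2761 is tight.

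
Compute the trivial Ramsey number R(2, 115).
R(2, 115) = 115

R(2, k) = k for all k ≥ 2: in a 2-colouring of K_k, either some edge is red (a red K_2) or all edges are blue (a blue K_k). And K_{114} coloured all-blue has no blue K_115, so R(2, 115) > 114. Hence R(2, 115) = 115.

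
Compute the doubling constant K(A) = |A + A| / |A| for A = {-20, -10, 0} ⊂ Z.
K = |A + A| / |A| = 5/3

Enumerate A + A = {a + b : a, b ∈ A}. With |A| = 3, there are |A|^2 = 9 ordered sum pairs; collecting distinct values, A + A = {-40, -30, -20, -10, 0}, so |A + A| = 5. Thus K = 5/3. Here |A + A| = 2|A| − 1 = 5, the minimum possible — so K = 5/3 is minimal, which holds iff A is an arithmetic progression.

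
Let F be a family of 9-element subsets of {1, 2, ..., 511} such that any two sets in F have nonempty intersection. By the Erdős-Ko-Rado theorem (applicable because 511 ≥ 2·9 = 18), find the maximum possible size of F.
max |F| = C(510, 8) = 107418608709385545

Erdős-Ko-Rado (1961): when n ≥ 2k, max |F| = C(n−1, k−1). The bound is attained by the star {A : i ∈ A} for any fixed i ∈ [n]. Here C(511−1, 9−1) = C(510, 8) = 107418608709385545.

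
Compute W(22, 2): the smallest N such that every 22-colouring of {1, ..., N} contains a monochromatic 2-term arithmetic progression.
W(22, 2) = 22 + 1 = 23

A 2-term AP is any pair of integers, so a monochromatic 2-AP exists iff some colour is used at least twice. With 22 colours, the colouring i ↦ i on {1, ..., 22} uses each colour once, avoiding any monochromatic pair, so W(22, 2) > 22. For {1, ..., 23}, pigeonhole forces two integers of the same colour, which form a monochromatic 2-AP. Hence W(22, 2) = 23.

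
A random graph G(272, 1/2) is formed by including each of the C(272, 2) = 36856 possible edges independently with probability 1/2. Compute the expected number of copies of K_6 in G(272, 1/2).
E[# K_6] = C(272, 6) · (1/2)^C(6, 2) = 532068806088 / 2^15 = 66508600761/4096 ≈ 16237451.357666

For each 6-subset S of vertices (there are C(272, 6) = 532068806088 such S), let X_S = 1 if S induces a K_6 (all C(6, 2) = 15 edges present). Then P(X_S = 1) = (1/2)^15 = 1/32768. By linearity of expectation, E[# K_6] = C(272, 6) · (1/2)^15 = 532068806088 / 32768 = 66508600761/4096 ≈ 16237451.357666.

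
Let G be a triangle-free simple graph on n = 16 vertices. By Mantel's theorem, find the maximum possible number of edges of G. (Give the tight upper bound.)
ex(16, K_3) = ⌊16^2/4⌋ = 64

Mantel (1907): a triangle-free graph on n vertices has at most ⌊n^2/4⌋ edges, with equality for the complete bipartite graph K_{⌊n/2⌋, ⌈n/2⌉}. For n = 16: ⌊16^2/4⌋ = ⌊256/4⌋ = 64. The extremal graph is K_{8, 8}, which has 8·8 = 64 edges.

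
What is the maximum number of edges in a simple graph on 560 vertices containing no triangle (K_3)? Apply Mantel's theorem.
ex(560, K_3) = ⌊560^2/4⌋ = 78400

Mantel (1907): a triangle-free graph on n vertices has at most ⌊n^2/4⌋ edges, with equality for the complete bipartite graph K_{⌊n/2⌋, ⌈n/2⌉}. For n = 560: ⌊560^2/4⌋ = ⌊313600/4⌋ = 78400. The extremal graph is K_{280, 280}, which has 280·280 = 78400 edges.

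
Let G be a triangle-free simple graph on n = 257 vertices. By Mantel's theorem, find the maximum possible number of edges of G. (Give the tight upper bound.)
ex(257, K_3) = ⌊257^2/4⌋ = 16512

Mantel (1907): a triangle-free graph on n vertices has at most ⌊n^2/4⌋ edges, with equality for the complete bipartite graph K_{⌊n/2⌋, ⌈n/2⌉}. For n = 257: ⌊257^2/4⌋ = ⌊66049/4⌋ = 16512. The extremal graph is K_{128, 129}, which has 128·129 = 16512 edges.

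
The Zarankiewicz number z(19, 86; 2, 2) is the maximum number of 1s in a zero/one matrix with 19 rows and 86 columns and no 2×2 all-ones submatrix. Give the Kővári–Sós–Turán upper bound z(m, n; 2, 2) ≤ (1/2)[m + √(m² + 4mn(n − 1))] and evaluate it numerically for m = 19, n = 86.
z(19, 86; 2, 2) ≤ (1/2)[19 + √(19² + 4·19·86·85)] = (1/2)[19 + √555921] = 382.3005

Kővári–Sós–Turán: let r_1, ..., r_19 be the row sums and z = Σ r_i the total number of 1s. Each pair of columns can share at most one row with both entries 1 (else a 2×2 all-ones block appears), so Σ_i C(r_i, 2) ≤ C(86, 2) = 3655. By convexity Σ_i C(r_i, 2) ≥ 19·C(z/19, 2) = z(z − 19)/(2·19), giving z² − 19z − 19·86·85 ≤ 0 and hence z ≤ (1/2)[19 + √(361 + 4·138890)] = (1/2)[19 + √555921] ≈ (1/2)(19 + 745.6011) = 382.3005.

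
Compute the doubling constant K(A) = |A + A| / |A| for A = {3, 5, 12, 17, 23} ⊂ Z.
K = |A + A| / |A| = 15/5 = 3

Enumerate A + A = {a + b : a, b ∈ A}. With |A| = 5, there are |A|^2 = 25 ordered sum pairs; collecting distinct values, A + A = {6, 8, 10, 15, 17, 20, 22, 24, 26, 28, 29, 34, 35, 40, 46}, so |A + A| = 15. Thus K = 15/5 = 3. For comparison, the minimum possible |A + A| over all 5-element sets is 2·5 − 1 = 9 (so min K = 9/5), attained only by arithmetic progressions.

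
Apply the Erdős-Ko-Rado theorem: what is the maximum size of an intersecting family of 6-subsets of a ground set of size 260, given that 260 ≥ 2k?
max |F| = C(259, 5) = 9342250176

Erdős-Ko-Rado (1961): when n ≥ 2k, max |F| = C(n−1, k−1). The bound is attained by the star {A : i ∈ A} for any fixed i ∈ [n]. Here C(260−1, 6−1) = C(259, 5) = 9342250176.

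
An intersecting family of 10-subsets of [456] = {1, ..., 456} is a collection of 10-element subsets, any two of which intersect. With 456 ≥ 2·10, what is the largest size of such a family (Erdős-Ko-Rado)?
max |F| = C(455, 9) = 2126972070871848200

The Erdős-Ko-Rado theorem states: for n ≥ 2k, an intersecting family of k-subsets of an n-element set has size at most C(n − 1, k − 1), with equality for 'star' families {A ⊆ [n] : |A| = k, i ∈ A} (fix an element i). For n = 456, k = 10: C(455, 9) = 2126972070871848200.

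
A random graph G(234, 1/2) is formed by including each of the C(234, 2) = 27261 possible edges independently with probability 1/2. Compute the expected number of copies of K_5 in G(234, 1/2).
E[# K_5] = C(234, 5) · (1/2)^C(5, 2) = 5600390796 / 2^10 = 1400097699/256 ≈ 5469131.636719

For each 5-subset S of vertices (there are C(234, 5) = 5600390796 such S), let X_S = 1 if S induces a K_5 (all C(5, 2) = 10 edges present). Then P(X_S = 1) = (1/2)^10 = 1/1024. By linearity of expectation, E[# K_5] = C(234, 5) · (1/2)^10 = 5600390796 / 1024 = 1400097699/256 ≈ 5469131.636719.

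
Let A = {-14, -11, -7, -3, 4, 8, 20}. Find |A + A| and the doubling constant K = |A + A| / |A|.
K = |A + A| / |A| = 23/7

Enumerate A + A = {a + b : a, b ∈ A}. With |A| = 7, there are |A|^2 = 49 ordered sum pairs; collecting distinct values, A + A = {-28, -25, -22, -21, -18, -17, -14, -10, -7, -6, -3, 1, 5, 6, 8, 9, 12, 13, 16, 17, 24, 28, 40}, so |A + A| = 23. Thus K = 23/7. For comparison, the minimum possible |A + A| over all 7-element sets is 2·7 − 1 = 13 (so min K = 13/7), attained only by arithmetic progressions.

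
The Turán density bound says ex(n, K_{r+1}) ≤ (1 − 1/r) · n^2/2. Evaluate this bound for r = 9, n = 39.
Turán density bound = (8/9) · 39^2/2 = 676

Turán's theorem: ex(n, K_{r+1}) is achieved by the complete r-partite Turán graph T(n, r) with parts as balanced as possible, and is at most (1 − 1/r) · n^2/2. For r = 9, n = 39: the density bound is (8/9) · 1521/2 = 676. The integer-valued extremum is e(T(39, 9)) = 675, which is strictly less than the density bound 676 since 9 ∤ 39 (the parts of T(39, 9) cannot all be equal).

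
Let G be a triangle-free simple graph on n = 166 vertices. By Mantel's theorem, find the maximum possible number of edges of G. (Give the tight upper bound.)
ex(166, K_3) = ⌊166^2/4⌋ = 6889

Mantel (1907): a triangle-free graph on n vertices has at most ⌊n^2/4⌋ edges, with equality for the complete bipartite graph K_{⌊n/2⌋, ⌈n/2⌉}. For n = 166: ⌊166^2/4⌋ = ⌊27556/4⌋ = 6889. The extremal graph is K_{83, 83}, which has 83·83 = 6889 edges.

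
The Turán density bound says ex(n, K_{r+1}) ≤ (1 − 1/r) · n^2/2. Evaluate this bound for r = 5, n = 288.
Turán density bound = (4/5) · 288^2/2 = 165888/5 ≈ 33177.6

Turán's theorem: ex(n, K_{r+1}) is achieved by the complete r-partite Turán graph T(n, r) with parts as balanced as possible, and is at most (1 − 1/r) · n^2/2. For r = 5, n = 288: the density bound is (4/5) · 82944/2 = 165888/5 ≈ 33177.6. The integer-valued extremum is e(T(288, 5)) = 33177, which is strictly less than the density bound 165888/5 since 5 ∤ 288 (the parts of T(288, 5) cannot all be equal).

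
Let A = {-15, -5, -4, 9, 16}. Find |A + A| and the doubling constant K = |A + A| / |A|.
K = |A + A| / |A| = 15/5 = 3

Enumerate A + A = {a + b : a, b ∈ A}. With |A| = 5, there are |A|^2 = 25 ordered sum pairs; collecting distinct values, A + A = {-30, -20, -19, -10, -9, -8, -6, 1, 4, 5, 11, 12, 18, 25, 32}, so |A + A| = 15. Thus K = 15/5 = 3. For comparison, the minimum possible |A + A| over all 5-element sets is 2·5 − 1 = 9 (so min K = 9/5), attained only by arithmetic progressions.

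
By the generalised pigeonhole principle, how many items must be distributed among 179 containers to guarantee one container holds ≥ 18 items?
n = (18 − 1)·179 + 1 = 3044

By the generalised pigeonhole principle, to guarantee some box contains ≥ r objects we need more than (r − 1) · k objects total. Threshold: n = (r − 1) · k + 1. With r = 18 and k = 179: n = 17 · 179 + 1 = 3043 + 1 = 3044. For n = 3043 = 17 · 179, we can put exactly 17 objects in every box, avoiding 18 in any single one — so 3044 is tight.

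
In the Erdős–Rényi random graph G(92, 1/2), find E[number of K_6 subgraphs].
E[# K_6] = C(92, 6) · (1/2)^C(6, 2) = 713068356 / 2^15 = 178267089/8192 ≈ 21761.119263

For each 6-subset S of vertices (there are C(92, 6) = 713068356 such S), let X_S = 1 if S induces a K_6 (all C(6, 2) = 15 edges present). Then P(X_S = 1) = (1/2)^15 = 1/32768. By linearity of expectation, E[# K_6] = C(92, 6) · (1/2)^15 = 713068356 / 32768 = 178267089/8192 ≈ 21761.119263.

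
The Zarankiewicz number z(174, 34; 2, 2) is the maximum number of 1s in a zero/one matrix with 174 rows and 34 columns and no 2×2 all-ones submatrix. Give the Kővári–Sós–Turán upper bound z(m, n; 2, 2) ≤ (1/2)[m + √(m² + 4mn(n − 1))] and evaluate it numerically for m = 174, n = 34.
z(174, 34; 2, 2) ≤ (1/2)[174 + √(174² + 4·174·34·33)] = (1/2)[174 + √811188] = 537.3299

Kővári–Sós–Turán: let r_1, ..., r_174 be the row sums and z = Σ r_i the total number of 1s. Each pair of columns can share at most one row with both entries 1 (else a 2×2 all-ones block appears), so Σ_i C(r_i, 2) ≤ C(34, 2) = 561. By convexity Σ_i C(r_i, 2) ≥ 174·C(z/174, 2) = z(z − 174)/(2·174), giving z² − 174z − 174·34·33 ≤ 0 and hence z ≤ (1/2)[174 + √(30276 + 4·195228)] = (1/2)[174 + √811188] ≈ (1/2)(174 + 900.6598) = 537.3299.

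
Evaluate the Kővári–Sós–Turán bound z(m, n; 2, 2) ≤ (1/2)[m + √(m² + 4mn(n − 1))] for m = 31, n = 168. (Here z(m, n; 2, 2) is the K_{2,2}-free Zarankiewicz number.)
z(31, 168; 2, 2) ≤ (1/2)[31 + √(31² + 4·31·168·167)] = (1/2)[31 + √3479905] = 948.2252

Kővári–Sós–Turán: let r_1, ..., r_31 be the row sums and z = Σ r_i the total number of 1s. Each pair of columns can share at most one row with both entries 1 (else a 2×2 all-ones block appears), so Σ_i C(r_i, 2) ≤ C(168, 2) = 14028. By convexity Σ_i C(r_i, 2) ≥ 31·C(z/31, 2) = z(z − 31)/(2·31), giving z² − 31z − 31·168·167 ≤ 0 and hence z ≤ (1/2)[31 + √(961 + 4·869736)] = (1/2)[31 + √3479905] ≈ (1/2)(31 + 1865.4503) = 948.2252.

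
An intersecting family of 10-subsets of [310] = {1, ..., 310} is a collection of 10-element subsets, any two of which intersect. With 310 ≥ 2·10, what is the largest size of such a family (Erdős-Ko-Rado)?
max |F| = C(309, 9) = 62920976643980686

Erdős-Ko-Rado (1961): when n ≥ 2k, max |F| = C(n−1, k−1). The bound is attained by the star {A : i ∈ A} for any fixed i ∈ [n]. Here C(310−1, 10−1) = C(309, 9) = 62920976643980686.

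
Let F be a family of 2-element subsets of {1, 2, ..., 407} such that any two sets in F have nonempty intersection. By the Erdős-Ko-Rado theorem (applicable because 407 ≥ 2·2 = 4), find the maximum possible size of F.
max |F| = C(406, 1) = 406

The Erdős-Ko-Rado theorem states: for n ≥ 2k, an intersecting family of k-subsets of an n-element set has size at most C(n − 1, k − 1), with equality for 'star' families {A ⊆ [n] : |A| = k, i ∈ A} (fix an element i). For n = 407, k = 2: C(406, 1) = 406.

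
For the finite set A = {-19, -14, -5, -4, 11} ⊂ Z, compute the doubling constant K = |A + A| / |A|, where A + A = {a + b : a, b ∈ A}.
K = |A + A| / |A| = 14/5

Enumerate A + A = {a + b : a, b ∈ A}. With |A| = 5, there are |A|^2 = 25 ordered sum pairs; collecting distinct values, A + A = {-38, -33, -28, -24, -23, -19, -18, -10, -9, -8, -3, 6, 7, 22}, so |A + A| = 14. Thus K = 14/5. For comparison, the minimum possible |A + A| over all 5-element sets is 2·5 − 1 = 9 (so min K = 9/5), attained only by arithmetic progressions.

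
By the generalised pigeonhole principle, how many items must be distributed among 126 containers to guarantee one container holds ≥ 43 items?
n = (43 − 1)·126 + 1 = 5293

By the generalised pigeonhole principle, to guarantee some box contains ≥ r objects we need more than (r − 1) · k objects total. Threshold: n = (r − 1) · k + 1. With r = 43 and k = 126: n = 42 · 126 + 1 = 5292 + 1 = 5293. For n = 5292 = 42 · 126, we can put exactly 42 objects in every box, avoiding 43 in any single one — so 5293 is tight.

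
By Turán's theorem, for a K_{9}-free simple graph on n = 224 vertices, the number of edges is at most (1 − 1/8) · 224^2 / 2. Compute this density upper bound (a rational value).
Turán density bound = (7/8) · 224^2/2 = 21952

Turán's theorem: ex(n, K_{r+1}) is achieved by the complete r-partite Turán graph T(n, r) with parts as balanced as possible, and is at most (1 − 1/r) · n^2/2. For r = 8, n = 224: the density bound is (7/8) · 50176/2 = 21952. Since 8 ∣ 224, the Turán graph T(224, 8) has parts of equal size 28, and its edge count e(T(224, 8)) = 21952 attains the density bound exactly.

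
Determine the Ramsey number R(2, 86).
R(2, 86) = 86

R(2, k) = k for all k ≥ 2: in a 2-colouring of K_k, either some edge is red (a red K_2) or all edges are blue (a blue K_k). And K_{85} coloured all-blue has no blue K_86, so R(2, 86) > 85. Hence R(2, 86) = 86.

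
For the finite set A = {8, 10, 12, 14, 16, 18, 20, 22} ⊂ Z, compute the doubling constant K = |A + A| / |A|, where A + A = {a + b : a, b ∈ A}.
K = |A + A| / |A| = 15/8

Enumerate A + A = {a + b : a, b ∈ A}. With |A| = 8, there are |A|^2 = 64 ordered sum pairs; collecting distinct values, A + A = {16, 18, 20, 22, 24, 26, 28, 30, 32, 34, 36, 38, 40, 42, 44}, so |A + A| = 15. Thus K = 15/8. Here |A + A| = 2|A| − 1 = 15, the minimum possible — so K = 15/8 is minimal, which holds iff A is an arithmetic progression.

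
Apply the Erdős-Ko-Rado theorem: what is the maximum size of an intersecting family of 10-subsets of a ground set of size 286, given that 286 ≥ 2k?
max |F| = C(285, 9) = 30090460247505085

The Erdős-Ko-Rado theorem states: for n ≥ 2k, an intersecting family of k-subsets of an n-element set has size at most C(n − 1, k − 1), with equality for 'star' families {A ⊆ [n] : |A| = k, i ∈ A} (fix an element i). For n = 286, k = 10: C(285, 9) = 30090460247505085.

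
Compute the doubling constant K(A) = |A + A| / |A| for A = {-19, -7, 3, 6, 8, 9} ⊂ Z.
K = |A + A| / |A| = 20/6 = 10/3

Enumerate A + A = {a + b : a, b ∈ A}. With |A| = 6, there are |A|^2 = 36 ordered sum pairs; collecting distinct values, A + A = {-38, -26, -16, -14, -13, -11, -10, -4, -1, 1, 2, 6, 9, 11, 12, 14, 15, 16, 17, 18}, so |A + A| = 20. Thus K = 20/6 = 10/3. For comparison, the minimum possible |A + A| over all 6-element sets is 2·6 − 1 = 11 (so min K = 11/6), attained only by arithmetic progressions.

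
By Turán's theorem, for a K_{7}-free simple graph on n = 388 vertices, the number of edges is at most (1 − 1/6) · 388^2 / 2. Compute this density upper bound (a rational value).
Turán density bound = (5/6) · 388^2/2 = 188180/3 ≈ 62726.6667

Turán's theorem: ex(n, K_{r+1}) is achieved by the complete r-partite Turán graph T(n, r) with parts as balanced as possible, and is at most (1 − 1/r) · n^2/2. For r = 6, n = 388: the density bound is (5/6) · 150544/2 = 188180/3 ≈ 62726.6667. The integer-valued extremum is e(T(388, 6)) = 62726, which is strictly less than the density bound 188180/3 since 6 ∤ 388 (the parts of T(388, 6) cannot all be equal).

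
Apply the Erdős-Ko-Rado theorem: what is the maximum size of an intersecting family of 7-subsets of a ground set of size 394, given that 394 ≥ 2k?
max |F| = C(393, 6) = 4924575638164

Erdős-Ko-Rado (1961): when n ≥ 2k, max |F| = C(n−1, k−1). The bound is attained by the star {A : i ∈ A} for any fixed i ∈ [n]. Here C(394−1, 7−1) = C(393, 6) = 4924575638164.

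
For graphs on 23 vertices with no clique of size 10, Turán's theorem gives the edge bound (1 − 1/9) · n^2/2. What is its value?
Turán density bound = (8/9) · 23^2/2 = 2116/9 ≈ 235.1111

Turán's theorem: ex(n, K_{r+1}) is achieved by the complete r-partite Turán graph T(n, r) with parts as balanced as possible, and is at most (1 − 1/r) · n^2/2. For r = 9, n = 23: the density bound is (8/9) · 529/2 = 2116/9 ≈ 235.1111. The integer-valued extremum is e(T(23, 9)) = 234, which is strictly less than the density bound 2116/9 since 9 ∤ 23 (the parts of T(23, 9) cannot all be equal).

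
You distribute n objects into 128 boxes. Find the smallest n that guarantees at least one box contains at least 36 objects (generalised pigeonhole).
n = (36 − 1)·128 + 1 = 4481

By the generalised pigeonhole principle, to guarantee some box contains ≥ r objects we need more than (r − 1) · k objects total. Threshold: n = (r − 1) · k + 1. With r = 36 and k = 128: n = 35 · 128 + 1 = 4480 + 1 = 4481. For n = 4480 = 35 · 128, we can put exactly 35 objects in every box, avoiding 36 in any single one — so 4481 is tight.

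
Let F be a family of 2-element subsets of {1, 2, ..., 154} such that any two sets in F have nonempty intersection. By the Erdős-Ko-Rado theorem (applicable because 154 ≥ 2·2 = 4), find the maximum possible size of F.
max |F| = C(153, 1) = 153

The Erdős-Ko-Rado theorem states: for n ≥ 2k, an intersecting family of k-subsets of an n-element set has size at most C(n − 1, k − 1), with equality for 'star' families {A ⊆ [n] : |A| = k, i ∈ A} (fix an element i). For n = 154, k = 2: C(153, 1) = 153.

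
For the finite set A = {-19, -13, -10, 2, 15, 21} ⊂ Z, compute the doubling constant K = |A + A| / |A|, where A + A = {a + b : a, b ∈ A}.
K = |A + A| / |A| = 20/6 = 10/3

Enumerate A + A = {a + b : a, b ∈ A}. With |A| = 6, there are |A|^2 = 36 ordered sum pairs; collecting distinct values, A + A = {-38, -32, -29, -26, -23, -20, -17, -11, -8, -4, 2, 4, 5, 8, 11, 17, 23, 30, 36, 42}, so |A + A| = 20. Thus K = 20/6 = 10/3. For comparison, the minimum possible |A + A| over all 6-element sets is 2·6 − 1 = 11 (so min K = 11/6), attained only by arithmetic progressions.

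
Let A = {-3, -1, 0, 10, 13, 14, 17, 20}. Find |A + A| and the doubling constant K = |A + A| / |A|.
K = |A + A| / |A| = 28/8 = 7/2

Enumerate A + A = {a + b : a, b ∈ A}. With |A| = 8, there are |A|^2 = 64 ordered sum pairs; collecting distinct values, A + A = {-6, -4, -3, -2, -1, 0, 7, 9, 10, 11, 12, 13, 14, 16, 17, 19, 20, 23, 24, 26, 27, 28, 30, 31, 33, 34, 37, 40}, so |A + A| = 28. Thus K = 28/8 = 7/2. For comparison, the minimum possible |A + A| over all 8-element sets is 2·8 − 1 = 15 (so min K = 15/8), attained only by arithmetic progressions.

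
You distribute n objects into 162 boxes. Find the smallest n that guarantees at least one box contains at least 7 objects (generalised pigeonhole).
n = (7 − 1)·162 + 1 = 973

By the generalised pigeonhole principle, to guarantee some box contains ≥ r objects we need more than (r − 1) · k objects total. Threshold: n = (r − 1) · k + 1. With r = 7 and k = 162: n = 6 · 162 + 1 = 972 + 1 = 973. For n = 972 = 6 · 162, we can put exactly 6 objects in every box, avoiding 7 in any single one — so 973 is tight.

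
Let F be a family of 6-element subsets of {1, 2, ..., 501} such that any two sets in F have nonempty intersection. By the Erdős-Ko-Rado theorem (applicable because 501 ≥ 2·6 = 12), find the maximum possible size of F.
max |F| = C(500, 5) = 255244687600

The Erdős-Ko-Rado theorem states: for n ≥ 2k, an intersecting family of k-subsets of an n-element set has size at most C(n − 1, k − 1), with equality for 'star' families {A ⊆ [n] : |A| = k, i ∈ A} (fix an element i). For n = 501, k = 6: C(500, 5) = 255244687600.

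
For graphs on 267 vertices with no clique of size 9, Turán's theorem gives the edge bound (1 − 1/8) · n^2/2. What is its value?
Turán density bound = (7/8) · 267^2/2 = 499023/16 ≈ 31188.9375

Turán's theorem: ex(n, K_{r+1}) is achieved by the complete r-partite Turán graph T(n, r) with parts as balanced as possible, and is at most (1 − 1/r) · n^2/2. For r = 8, n = 267: the density bound is (7/8) · 71289/2 = 499023/16 ≈ 31188.9375. The integer-valued extremum is e(T(267, 8)) = 31188, which is strictly less than the density bound 499023/16 since 8 ∤ 267 (the parts of T(267, 8) cannot all be equal).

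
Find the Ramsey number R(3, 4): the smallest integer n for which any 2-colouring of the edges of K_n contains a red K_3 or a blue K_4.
R(3, 4) = 9

Lower bound: an explicit 2-colouring of K_{8} (typically a Paley-type or other structured construction) avoids a red K_3 and a blue K_4, showing R(3, 4) > 8.
Upper bound: the Erdős–Szekeres recurrence R(r, t') ≤ R(r−1, t') + R(r, t'−1) (with the −1 refinement when both summands are even) yields R(3, 4) ≤ 9.
Hence R(3, 4) = 9.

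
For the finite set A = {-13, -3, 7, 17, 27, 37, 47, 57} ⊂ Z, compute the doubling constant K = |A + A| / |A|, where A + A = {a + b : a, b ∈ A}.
K = |A + A| / |A| = 15/8

Enumerate A + A = {a + b : a, b ∈ A}. With |A| = 8, there are |A|^2 = 64 ordered sum pairs; collecting distinct values, A + A = {-26, -16, -6, 4, 14, 24, 34, 44, 54, 64, 74, 84, 94, 104, 114}, so |A + A| = 15. Thus K = 15/8. Here |A + A| = 2|A| − 1 = 15, the minimum possible — so K = 15/8 is minimal, which holds iff A is an arithmetic progression.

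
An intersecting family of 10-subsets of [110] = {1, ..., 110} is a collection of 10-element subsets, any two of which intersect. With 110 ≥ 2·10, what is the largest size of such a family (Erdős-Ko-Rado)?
max |F| = C(109, 9) = 4263421511271

Erdős-Ko-Rado (1961): when n ≥ 2k, max |F| = C(n−1, k−1). The bound is attained by the star {A : i ∈ A} for any fixed i ∈ [n]. Here C(110−1, 10−1) = C(109, 9) = 4263421511271.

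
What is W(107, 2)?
W(107, 2) = 107 + 1 = 108

A 2-term AP is any pair of integers, so a monochromatic 2-AP exists iff some colour is used at least twice. With 107 colours, the colouring i ↦ i on {1, ..., 107} uses each colour once, avoiding any monochromatic pair, so W(107, 2) > 107. For {1, ..., 108}, pigeonhole forces two integers of the same colour, which form a monochromatic 2-AP. Hence W(107, 2) = 108.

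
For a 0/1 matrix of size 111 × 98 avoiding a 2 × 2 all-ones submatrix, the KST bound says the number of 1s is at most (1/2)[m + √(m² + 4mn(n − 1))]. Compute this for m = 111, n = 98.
z(111, 98; 2, 2) ≤ (1/2)[111 + √(111² + 4·111·98·97)] = (1/2)[111 + √4232985] = 1084.211

Kővári–Sós–Turán: let r_1, ..., r_111 be the row sums and z = Σ r_i the total number of 1s. Each pair of columns can share at most one row with both entries 1 (else a 2×2 all-ones block appears), so Σ_i C(r_i, 2) ≤ C(98, 2) = 4753. By convexity Σ_i C(r_i, 2) ≥ 111·C(z/111, 2) = z(z − 111)/(2·111), giving z² − 111z − 111·98·97 ≤ 0 and hence z ≤ (1/2)[111 + √(12321 + 4·1055166)] = (1/2)[111 + √4232985] ≈ (1/2)(111 + 2057.4219) = 1084.211.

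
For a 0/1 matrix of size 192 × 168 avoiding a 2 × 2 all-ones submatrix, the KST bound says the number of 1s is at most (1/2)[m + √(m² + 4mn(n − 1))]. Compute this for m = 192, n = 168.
z(192, 168; 2, 2) ≤ (1/2)[192 + √(192² + 4·192·168·167)] = (1/2)[192 + √21583872] = 2418.9223

Kővári–Sós–Turán: let r_1, ..., r_192 be the row sums and z = Σ r_i the total number of 1s. Each pair of columns can share at most one row with both entries 1 (else a 2×2 all-ones block appears), so Σ_i C(r_i, 2) ≤ C(168, 2) = 14028. By convexity Σ_i C(r_i, 2) ≥ 192·C(z/192, 2) = z(z − 192)/(2·192), giving z² − 192z − 192·168·167 ≤ 0 and hence z ≤ (1/2)[192 + √(36864 + 4·5386752)] = (1/2)[192 + √21583872] ≈ (1/2)(192 + 4645.8446) = 2418.9223.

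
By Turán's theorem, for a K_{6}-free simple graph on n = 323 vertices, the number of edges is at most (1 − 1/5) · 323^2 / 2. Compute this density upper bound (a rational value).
Turán density bound = (4/5) · 323^2/2 = 208658/5 ≈ 41731.6

Turán's theorem: ex(n, K_{r+1}) is achieved by the complete r-partite Turán graph T(n, r) with parts as balanced as possible, and is at most (1 − 1/r) · n^2/2. For r = 5, n = 323: the density bound is (4/5) · 104329/2 = 208658/5 ≈ 41731.6. The integer-valued extremum is e(T(323, 5)) = 41731, which is strictly less than the density bound 208658/5 since 5 ∤ 323 (the parts of T(323, 5) cannot all be equal).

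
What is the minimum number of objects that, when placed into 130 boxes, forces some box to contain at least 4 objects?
n = (4 − 1)·130 + 1 = 391

By the generalised pigeonhole principle, to guarantee some box contains ≥ r objects we need more than (r − 1) · k objects total. Threshold: n = (r − 1) · k + 1. With r = 4 and k = 130: n = 3 · 130 + 1 = 390 + 1 = 391. For n = 390 = 3 · 130, we can put exactly 3 objects in every box, avoiding 4 in any single one — so 391 is tight.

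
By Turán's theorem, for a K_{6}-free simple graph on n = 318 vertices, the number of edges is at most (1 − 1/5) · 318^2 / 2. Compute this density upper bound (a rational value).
Turán density bound = (4/5) · 318^2/2 = 202248/5 ≈ 40449.6

Turán's theorem: ex(n, K_{r+1}) is achieved by the complete r-partite Turán graph T(n, r) with parts as balanced as possible, and is at most (1 − 1/r) · n^2/2. For r = 5, n = 318: the density bound is (4/5) · 101124/2 = 202248/5 ≈ 40449.6. The integer-valued extremum is e(T(318, 5)) = 40449, which is strictly less than the density bound 202248/5 since 5 ∤ 318 (the parts of T(318, 5) cannot all be equal).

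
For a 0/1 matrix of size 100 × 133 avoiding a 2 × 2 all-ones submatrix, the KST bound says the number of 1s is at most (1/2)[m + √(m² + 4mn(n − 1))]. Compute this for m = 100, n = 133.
z(100, 133; 2, 2) ≤ (1/2)[100 + √(100² + 4·100·133·132)] = (1/2)[100 + √7032400] = 1375.9336

Kővári–Sós–Turán: let r_1, ..., r_100 be the row sums and z = Σ r_i the total number of 1s. Each pair of columns can share at most one row with both entries 1 (else a 2×2 all-ones block appears), so Σ_i C(r_i, 2) ≤ C(133, 2) = 8778. By convexity Σ_i C(r_i, 2) ≥ 100·C(z/100, 2) = z(z − 100)/(2·100), giving z² − 100z − 100·133·132 ≤ 0 and hence z ≤ (1/2)[100 + √(10000 + 4·1755600)] = (1/2)[100 + √7032400] ≈ (1/2)(100 + 2651.8673) = 1375.9336.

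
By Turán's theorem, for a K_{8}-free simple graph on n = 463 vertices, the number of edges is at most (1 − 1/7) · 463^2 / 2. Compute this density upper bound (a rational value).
Turán density bound = (6/7) · 463^2/2 = 643107/7 ≈ 91872.4286

Turán's theorem: ex(n, K_{r+1}) is achieved by the complete r-partite Turán graph T(n, r) with parts as balanced as possible, and is at most (1 − 1/r) · n^2/2. For r = 7, n = 463: the density bound is (6/7) · 214369/2 = 643107/7 ≈ 91872.4286. The integer-valued extremum is e(T(463, 7)) = 91872, which is strictly less than the density bound 643107/7 since 7 ∤ 463 (the parts of T(463, 7) cannot all be equal).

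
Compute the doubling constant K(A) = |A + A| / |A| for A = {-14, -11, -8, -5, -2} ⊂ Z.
K = |A + A| / |A| = 9/5

Enumerate A + A = {a + b : a, b ∈ A}. With |A| = 5, there are |A|^2 = 25 ordered sum pairs; collecting distinct values, A + A = {-28, -25, -22, -19, -16, -13, -10, -7, -4}, so |A + A| = 9. Thus K = 9/5. Here |A + A| = 2|A| − 1 = 9, the minimum possible — so K = 9/5 is minimal, which holds iff A is an arithmetic progression.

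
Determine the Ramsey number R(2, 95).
R(2, 95) = 95

R(2, k) = k for all k ≥ 2: in a 2-colouring of K_k, either some edge is red (a red K_2) or all edges are blue (a blue K_k). And K_{94} coloured all-blue has no blue K_95, so R(2, 95) > 94. Hence R(2, 95) = 95.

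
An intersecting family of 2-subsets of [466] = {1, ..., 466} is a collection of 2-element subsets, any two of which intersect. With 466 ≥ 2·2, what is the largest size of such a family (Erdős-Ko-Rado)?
max |F| = C(465, 1) = 465

The Erdős-Ko-Rado theorem states: for n ≥ 2k, an intersecting family of k-subsets of an n-element set has size at most C(n − 1, k − 1), with equality for 'star' families {A ⊆ [n] : |A| = k, i ∈ A} (fix an element i). For n = 466, k = 2: C(465, 1) = 465.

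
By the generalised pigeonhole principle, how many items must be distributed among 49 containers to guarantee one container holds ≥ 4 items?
n = (4 − 1)·49 + 1 = 148

By the generalised pigeonhole principle, to guarantee some box contains ≥ r objects we need more than (r − 1) · k objects total. Threshold: n = (r − 1) · k + 1. With r = 4 and k = 49: n = 3 · 49 + 1 = 147 + 1 = 148. For n = 147 = 3 · 49, we can put exactly 3 objects in every box, avoiding 4 in any single one — so 148 is tight.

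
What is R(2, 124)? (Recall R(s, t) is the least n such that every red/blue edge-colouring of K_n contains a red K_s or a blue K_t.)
R(2, 124) = 124

R(2, k) = k for all k ≥ 2: in a 2-colouring of K_k, either some edge is red (a red K_2) or all edges are blue (a blue K_k). And K_{123} coloured all-blue has no blue K_124, so R(2, 124) > 123. Hence R(2, 124) = 124.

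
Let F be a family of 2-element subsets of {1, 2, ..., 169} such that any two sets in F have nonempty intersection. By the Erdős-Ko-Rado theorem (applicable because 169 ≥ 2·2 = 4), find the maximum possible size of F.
max |F| = C(168, 1) = 168

The Erdős-Ko-Rado theorem states: for n ≥ 2k, an intersecting family of k-subsets of an n-element set has size at most C(n − 1, k − 1), with equality for 'star' families {A ⊆ [n] : |A| = k, i ∈ A} (fix an element i). For n = 169, k = 2: C(168, 1) = 168.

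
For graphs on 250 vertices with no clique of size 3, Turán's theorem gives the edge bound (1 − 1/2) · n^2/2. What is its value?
Turán density bound = (1/2) · 250^2/2 = 15625

Turán's theorem: ex(n, K_{r+1}) is achieved by the complete r-partite Turán graph T(n, r) with parts as balanced as possible, and is at most (1 − 1/r) · n^2/2. For r = 2, n = 250: the density bound is (1/2) · 62500/2 = 15625. Since 2 ∣ 250, the Turán graph T(250, 2) has parts of equal size 125, and its edge count e(T(250, 2)) = 15625 attains the density bound exactly.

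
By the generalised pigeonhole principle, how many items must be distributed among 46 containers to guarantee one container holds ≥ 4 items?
n = (4 − 1)·46 + 1 = 139

By the generalised pigeonhole principle, to guarantee some box contains ≥ r objects we need more than (r − 1) · k objects total. Threshold: n = (r − 1) · k + 1. With r = 4 and k = 46: n = 3 · 46 + 1 = 138 + 1 = 139. For n = 138 = 3 · 46, we can put exactly 3 objects in every box, avoiding 4 in any single one — so 139 is tight.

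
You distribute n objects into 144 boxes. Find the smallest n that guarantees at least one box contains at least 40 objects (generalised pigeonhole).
n = (40 − 1)·144 + 1 = 5617

By the generalised pigeonhole principle, to guarantee some box contains ≥ r objects we need more than (r − 1) · k objects total. Threshold: n = (r − 1) · k + 1. With r = 40 and k = 144: n = 39 · 144 + 1 = 5616 + 1 = 5617. For n = 5616 = 39 · 144, we can put exactly 39 objects in every box, avoiding 40 in any single one — so 5617 is tight.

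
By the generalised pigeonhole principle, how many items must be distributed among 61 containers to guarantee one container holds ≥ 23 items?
n = (23 − 1)·61 + 1 = 1343

By the generalised pigeonhole principle, to guarantee some box contains ≥ r objects we need more than (r − 1) · k objects total. Threshold: n = (r − 1) · k + 1. With r = 23 and k = 61: n = 22 · 61 + 1 = 1342 + 1 = 1343. For n = 1342 = 22 · 61, we can put exactly 22 objects in every box, avoiding 23 in any single one — so 1343 is tight.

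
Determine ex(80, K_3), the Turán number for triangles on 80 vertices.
ex(80, K_3) = ⌊80^2/4⌋ = 1600

Mantel (1907): a triangle-free graph on n vertices has at most ⌊n^2/4⌋ edges, with equality for the complete bipartite graph K_{⌊n/2⌋, ⌈n/2⌉}. For n = 80: ⌊80^2/4⌋ = ⌊6400/4⌋ = 1600. The extremal graph is K_{40, 40}, which has 40·40 = 1600 edges.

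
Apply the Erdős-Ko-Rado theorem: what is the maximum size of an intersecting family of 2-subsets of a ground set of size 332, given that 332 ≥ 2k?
max |F| = C(331, 1) = 331

Erdős-Ko-Rado (1961): when n ≥ 2k, max |F| = C(n−1, k−1). The bound is attained by the star {A : i ∈ A} for any fixed i ∈ [n]. Here C(332−1, 2−1) = C(331, 1) = 331.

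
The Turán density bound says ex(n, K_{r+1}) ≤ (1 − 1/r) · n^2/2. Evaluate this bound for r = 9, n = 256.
Turán density bound = (8/9) · 256^2/2 = 262144/9 ≈ 29127.1111

Turán's theorem: ex(n, K_{r+1}) is achieved by the complete r-partite Turán graph T(n, r) with parts as balanced as possible, and is at most (1 − 1/r) · n^2/2. For r = 9, n = 256: the density bound is (8/9) · 65536/2 = 262144/9 ≈ 29127.1111. The integer-valued extremum is e(T(256, 9)) = 29126, which is strictly less than the density bound 262144/9 since 9 ∤ 256 (the parts of T(256, 9) cannot all be equal).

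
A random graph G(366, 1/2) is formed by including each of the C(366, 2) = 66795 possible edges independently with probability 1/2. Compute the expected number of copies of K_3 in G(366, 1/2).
E[# K_3] = C(366, 3) · (1/2)^C(3, 2) = 8104460 / 2^3 = 2026115/2 = 1013057.5

For each 3-subset S of vertices (there are C(366, 3) = 8104460 such S), let X_S = 1 if S induces a K_3 (all C(3, 2) = 3 edges present). Then P(X_S = 1) = (1/2)^3 = 1/8. By linearity of expectation, E[# K_3] = C(366, 3) · (1/2)^3 = 8104460 / 8 = 2026115/2 = 1013057.5.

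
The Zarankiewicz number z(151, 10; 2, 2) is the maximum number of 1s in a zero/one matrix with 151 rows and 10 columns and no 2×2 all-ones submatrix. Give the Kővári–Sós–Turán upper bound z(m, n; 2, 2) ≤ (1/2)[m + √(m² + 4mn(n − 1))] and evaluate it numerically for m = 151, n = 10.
z(151, 10; 2, 2) ≤ (1/2)[151 + √(151² + 4·151·10·9)] = (1/2)[151 + √77161] = 214.3893

Kővári–Sós–Turán: let r_1, ..., r_151 be the row sums and z = Σ r_i the total number of 1s. Each pair of columns can share at most one row with both entries 1 (else a 2×2 all-ones block appears), so Σ_i C(r_i, 2) ≤ C(10, 2) = 45. By convexity Σ_i C(r_i, 2) ≥ 151·C(z/151, 2) = z(z − 151)/(2·151), giving z² − 151z − 151·10·9 ≤ 0 and hence z ≤ (1/2)[151 + √(22801 + 4·13590)] = (1/2)[151 + √77161] ≈ (1/2)(151 + 277.7787) = 214.3893.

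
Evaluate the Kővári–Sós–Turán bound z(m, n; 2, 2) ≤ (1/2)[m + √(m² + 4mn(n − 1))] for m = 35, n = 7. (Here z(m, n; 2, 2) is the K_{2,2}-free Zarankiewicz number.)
z(35, 7; 2, 2) ≤ (1/2)[35 + √(35² + 4·35·7·6)] = (1/2)[35 + √7105] = 59.6456

Kővári–Sós–Turán: let r_1, ..., r_35 be the row sums and z = Σ r_i the total number of 1s. Each pair of columns can share at most one row with both entries 1 (else a 2×2 all-ones block appears), so Σ_i C(r_i, 2) ≤ C(7, 2) = 21. By convexity Σ_i C(r_i, 2) ≥ 35·C(z/35, 2) = z(z − 35)/(2·35), giving z² − 35z − 35·7·6 ≤ 0 and hence z ≤ (1/2)[35 + √(1225 + 4·1470)] = (1/2)[35 + √7105] ≈ (1/2)(35 + 84.2912) = 59.6456.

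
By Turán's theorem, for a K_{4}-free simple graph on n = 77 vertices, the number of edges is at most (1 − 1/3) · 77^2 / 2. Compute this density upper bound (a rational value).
Turán density bound = (2/3) · 77^2/2 = 5929/3 ≈ 1976.3333

Turán's theorem: ex(n, K_{r+1}) is achieved by the complete r-partite Turán graph T(n, r) with parts as balanced as possible, and is at most (1 − 1/r) · n^2/2. For r = 3, n = 77: the density bound is (2/3) · 5929/2 = 5929/3 ≈ 1976.3333. The integer-valued extremum is e(T(77, 3)) = 1976, which is strictly less than the density bound 5929/3 since 3 ∤ 77 (the parts of T(77, 3) cannot all be equal).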